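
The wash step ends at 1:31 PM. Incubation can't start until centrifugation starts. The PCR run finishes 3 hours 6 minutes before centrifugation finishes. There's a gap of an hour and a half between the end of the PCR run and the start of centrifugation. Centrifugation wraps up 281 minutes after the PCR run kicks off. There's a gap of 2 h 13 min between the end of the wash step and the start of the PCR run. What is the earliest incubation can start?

6:49 PM

The PCR run starts at 1:31 PM + 133 min = 3:44 PM.
Centrifugation ends at 3:44 PM + 281 min = 8:25 PM.
The PCR run ends at 8:25 PM − 186 min = 5:19 PM.
Centrifugation starts at 5:19 PM + 90 min = 6:49 PM.
Incubation is bounded by centrifugation, so the earliest it can start is 6:49 PM.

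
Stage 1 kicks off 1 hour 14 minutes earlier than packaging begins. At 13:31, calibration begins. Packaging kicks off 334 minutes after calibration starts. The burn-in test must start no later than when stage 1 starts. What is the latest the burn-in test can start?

17:51

Packaging starts at 13:31 + 334 min = 19:05.
Stage 1 starts at 19:05 − 74 min = 17:51.
The burn-in test is bounded by stage 1, so the latest it can start is 17:51.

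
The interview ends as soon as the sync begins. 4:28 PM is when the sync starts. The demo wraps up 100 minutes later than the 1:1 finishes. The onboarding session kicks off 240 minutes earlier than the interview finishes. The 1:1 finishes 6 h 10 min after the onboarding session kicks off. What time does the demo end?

The interview ends at 4:28 PM.
The onboarding session starts at 4:28 PM − 240 min = 12:28 PM.
The 1:1 ends at 12:28 PM + 370 min = 6:38 PM.
The demo ends at 6:38 PM + 100 min = 8:18 PM.

8:18 PM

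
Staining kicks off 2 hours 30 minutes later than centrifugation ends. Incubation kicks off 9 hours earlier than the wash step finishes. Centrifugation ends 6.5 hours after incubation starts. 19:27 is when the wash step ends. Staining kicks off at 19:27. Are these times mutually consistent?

Yes

Incubation starts at 19:27 − 540 min = 10:27.
Centrifugation ends at 10:27 + 390 min = 16:57.
Staining starts at 16:57 + 150 min = 19:27.
That matches the stated 19:27, so the schedule is consistent.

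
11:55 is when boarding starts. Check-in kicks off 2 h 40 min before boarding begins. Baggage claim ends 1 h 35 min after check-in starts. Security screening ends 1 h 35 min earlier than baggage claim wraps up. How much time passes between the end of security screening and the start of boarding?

Check-in starts at 11:55 − 160 min = 09:15.
Baggage claim ends at 09:15 + 95 min = 10:50.
Security screening ends at 10:50 − 95 min = 09:15.
From 09:15 to 11:55 is 160 minutes.

160 minutes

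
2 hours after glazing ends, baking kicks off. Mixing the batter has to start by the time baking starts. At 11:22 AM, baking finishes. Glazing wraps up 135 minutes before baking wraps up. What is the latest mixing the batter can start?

11:07 AM

Glazing ends at 11:22 AM − 135 min = 9:07 AM.
Baking starts at 9:07 AM + 120 min = 11:07 AM.
Mixing the batter is bounded by baking, so the latest it can start is 11:07 AM.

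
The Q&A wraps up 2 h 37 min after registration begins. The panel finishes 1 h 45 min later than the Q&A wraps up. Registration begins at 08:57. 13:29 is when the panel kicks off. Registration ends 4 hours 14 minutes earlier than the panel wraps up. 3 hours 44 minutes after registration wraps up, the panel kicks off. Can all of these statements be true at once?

The Q&A ends at 08:57 + 157 min = 11:34.
The panel ends at 11:34 + 105 min = 13:19.
Registration ends at 13:19 − 254 min = 09:05.
The panel starts at 09:05 + 224 min = 12:49.
But the panel is also said to start at 13:29 — a 40-minute conflict.

No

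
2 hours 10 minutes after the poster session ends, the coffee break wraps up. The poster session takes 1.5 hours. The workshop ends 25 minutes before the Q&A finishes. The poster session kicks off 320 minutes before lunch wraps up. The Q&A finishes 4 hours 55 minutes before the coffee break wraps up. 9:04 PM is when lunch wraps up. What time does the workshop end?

The poster session starts at 9:04 PM − 320 min = 3:44 PM.
The poster session ends at 3:44 PM + 90 min = 5:14 PM.
The coffee break ends at 5:14 PM + 130 min = 7:24 PM.
The Q&A ends at 7:24 PM − 295 min = 2:29 PM.
The workshop ends at 2:29 PM − 25 min = 2:04 PM.

2:04 PM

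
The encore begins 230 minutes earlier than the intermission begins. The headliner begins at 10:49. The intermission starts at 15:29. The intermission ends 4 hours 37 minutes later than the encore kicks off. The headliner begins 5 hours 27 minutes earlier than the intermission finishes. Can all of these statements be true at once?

The encore starts at 15:29 − 230 min = 11:39.
The intermission ends at 11:39 + 277 min = 16:16.
The headliner starts at 16:16 − 327 min = 10:49.
That matches the stated 10:49, so the schedule is consistent.

Yes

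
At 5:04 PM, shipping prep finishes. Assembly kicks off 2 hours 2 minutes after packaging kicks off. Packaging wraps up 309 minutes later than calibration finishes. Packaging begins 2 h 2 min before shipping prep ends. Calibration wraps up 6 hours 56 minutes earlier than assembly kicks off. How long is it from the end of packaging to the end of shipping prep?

Packaging starts at 5:04 PM − 122 min = 3:02 PM.
Assembly starts at 3:02 PM + 122 min = 5:04 PM.
Calibration ends at 5:04 PM − 416 min = 10:08 AM.
Packaging ends at 10:08 AM + 309 min = 3:17 PM.
From 3:17 PM to 5:04 PM is 1 hour 47 minutes.

1 hour 47 minutes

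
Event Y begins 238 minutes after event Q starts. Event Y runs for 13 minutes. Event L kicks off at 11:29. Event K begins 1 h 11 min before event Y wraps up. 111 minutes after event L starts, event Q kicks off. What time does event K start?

Event Q starts at 11:29 + 111 min = 13:20.
Event Y starts at 13:20 + 238 min = 17:18.
Event Y ends at 17:18 + 13 min = 17:31.
Event K starts at 17:31 − 71 min = 16:20.

16:20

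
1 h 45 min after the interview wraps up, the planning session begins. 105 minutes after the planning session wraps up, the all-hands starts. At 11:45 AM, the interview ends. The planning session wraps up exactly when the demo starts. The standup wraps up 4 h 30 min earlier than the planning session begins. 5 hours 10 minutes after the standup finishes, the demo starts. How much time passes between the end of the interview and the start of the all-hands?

The planning session starts at 11:45 AM + 105 min = 1:30 PM.
The standup ends at 1:30 PM − 270 min = 9:00 AM.
The demo starts at 9:00 AM + 310 min = 2:10 PM.
So the planning session ends at 2:10 PM.
The all-hands starts at 2:10 PM + 105 min = 3:55 PM.
From 11:45 AM to 3:55 PM is 4 h 10 min.

4 h 10 min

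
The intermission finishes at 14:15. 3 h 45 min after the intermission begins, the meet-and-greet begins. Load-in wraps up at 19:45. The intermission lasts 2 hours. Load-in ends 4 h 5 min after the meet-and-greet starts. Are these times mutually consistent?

The intermission starts at 14:15 − 120 min = 12:15.
The meet-and-greet starts at 12:15 + 225 min = 16:00.
Load-in ends at 16:00 + 245 min = 20:05.
But load-in is also said to end at 19:45 — a 20-minute conflict.

No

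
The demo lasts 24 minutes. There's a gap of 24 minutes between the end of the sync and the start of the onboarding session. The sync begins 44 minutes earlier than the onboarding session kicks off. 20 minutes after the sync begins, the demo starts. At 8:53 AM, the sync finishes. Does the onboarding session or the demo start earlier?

the demo

The onboarding session starts at 8:53 AM + 24 min = 9:17 AM.
The sync starts at 9:17 AM − 44 min = 8:33 AM.
The demo starts at 8:33 AM + 20 min = 8:53 AM.
The onboarding session starts at 9:17 AM and the demo starts at 8:53 AM, so the demo is first.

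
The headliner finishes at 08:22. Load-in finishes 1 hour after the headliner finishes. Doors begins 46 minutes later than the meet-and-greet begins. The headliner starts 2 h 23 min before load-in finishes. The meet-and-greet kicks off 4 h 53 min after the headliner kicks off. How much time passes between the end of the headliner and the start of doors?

Load-in ends at 08:22 + 60 min = 09:22.
The headliner starts at 09:22 − 143 min = 06:59.
The meet-and-greet starts at 06:59 + 293 min = 11:52.
Doors starts at 11:52 + 46 min = 12:38.
From 08:22 to 12:38 is 4 hours 16 minutes.

4 hours 16 minutes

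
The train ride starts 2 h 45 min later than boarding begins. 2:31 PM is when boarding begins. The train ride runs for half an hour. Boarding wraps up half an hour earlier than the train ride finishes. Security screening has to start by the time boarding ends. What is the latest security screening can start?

5:16 PM

The train ride starts at 2:31 PM + 165 min = 5:16 PM.
The train ride ends at 5:16 PM + 30 min = 5:46 PM.
Boarding ends at 5:46 PM − 30 min = 5:16 PM.
Security screening is bounded by boarding, so the latest it can start is 5:16 PM.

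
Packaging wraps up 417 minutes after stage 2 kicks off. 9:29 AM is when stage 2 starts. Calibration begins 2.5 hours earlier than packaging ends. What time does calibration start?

1:56 PM

Packaging ends at 9:29 AM + 417 min = 4:26 PM.
Calibration starts at 4:26 PM − 150 min = 1:56 PM.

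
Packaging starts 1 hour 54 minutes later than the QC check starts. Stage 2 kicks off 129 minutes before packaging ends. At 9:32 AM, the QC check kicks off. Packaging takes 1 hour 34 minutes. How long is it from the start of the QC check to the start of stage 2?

Packaging starts at 9:32 AM + 114 min = 11:26 AM.
Packaging ends at 11:26 AM + 94 min = 1:00 PM.
Stage 2 starts at 1:00 PM − 129 min = 10:51 AM.
From 9:32 AM to 10:51 AM is 79 minutes.

79 minutes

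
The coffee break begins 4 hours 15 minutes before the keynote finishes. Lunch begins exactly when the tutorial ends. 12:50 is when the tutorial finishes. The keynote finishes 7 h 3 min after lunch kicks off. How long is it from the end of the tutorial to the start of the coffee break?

Lunch starts at 12:50.
The keynote ends at 12:50 + 423 min = 19:53.
The coffee break starts at 19:53 − 255 min = 15:38.
From 12:50 to 15:38 is 168 minutes.

168 minutes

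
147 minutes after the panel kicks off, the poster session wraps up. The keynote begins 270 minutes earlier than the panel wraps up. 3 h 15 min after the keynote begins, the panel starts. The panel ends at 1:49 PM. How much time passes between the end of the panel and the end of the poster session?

72 minutes

The keynote starts at 1:49 PM − 270 min = 9:19 AM.
The panel starts at 9:19 AM + 195 min = 12:34 PM.
The poster session ends at 12:34 PM + 147 min = 3:01 PM.
From 1:49 PM to 3:01 PM is 72 minutes.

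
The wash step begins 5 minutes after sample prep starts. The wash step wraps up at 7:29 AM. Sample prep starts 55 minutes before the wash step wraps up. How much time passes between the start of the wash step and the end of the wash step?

50 minutes

Sample prep starts at 7:29 AM − 55 min = 6:34 AM.
The wash step starts at 6:34 AM + 5 min = 6:39 AM.
From 6:39 AM to 7:29 AM is 50 minutes.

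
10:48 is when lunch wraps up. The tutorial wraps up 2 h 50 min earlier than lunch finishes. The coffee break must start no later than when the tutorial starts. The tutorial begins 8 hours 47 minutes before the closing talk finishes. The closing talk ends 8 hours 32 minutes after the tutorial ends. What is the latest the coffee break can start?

07:43

The tutorial ends at 10:48 − 170 min = 07:58.
The closing talk ends at 07:58 + 512 min = 16:30.
The tutorial starts at 16:30 − 527 min = 07:43.
The coffee break is bounded by the tutorial, so the latest it can start is 07:43.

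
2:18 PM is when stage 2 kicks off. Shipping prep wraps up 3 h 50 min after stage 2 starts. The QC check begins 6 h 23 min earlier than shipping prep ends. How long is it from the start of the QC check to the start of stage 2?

2 hours 33 minutes

Shipping prep ends at 2:18 PM + 230 min = 6:08 PM.
The QC check starts at 6:08 PM − 383 min = 11:45 AM.
From 11:45 AM to 2:18 PM is 2 hours 33 minutes.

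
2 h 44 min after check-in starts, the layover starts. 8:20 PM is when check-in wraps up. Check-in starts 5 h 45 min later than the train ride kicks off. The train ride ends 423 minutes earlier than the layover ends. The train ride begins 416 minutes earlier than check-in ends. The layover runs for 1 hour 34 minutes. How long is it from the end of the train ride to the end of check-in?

3 h 56 min

The train ride starts at 8:20 PM − 416 min = 1:24 PM.
Check-in starts at 1:24 PM + 345 min = 7:09 PM.
The layover starts at 7:09 PM + 164 min = 9:53 PM.
The layover ends at 9:53 PM + 94 min = 11:27 PM.
The train ride ends at 11:27 PM − 423 min = 4:24 PM.
From 4:24 PM to 8:20 PM is 3 h 56 min.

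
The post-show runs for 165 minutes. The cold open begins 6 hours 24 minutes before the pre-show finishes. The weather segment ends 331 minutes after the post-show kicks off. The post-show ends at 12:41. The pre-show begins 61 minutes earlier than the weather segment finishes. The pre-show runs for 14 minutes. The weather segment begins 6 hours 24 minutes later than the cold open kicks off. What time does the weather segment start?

14:40

The post-show starts at 12:41 − 165 min = 09:56.
The weather segment ends at 09:56 + 331 min = 15:27.
The pre-show starts at 15:27 − 61 min = 14:26.
The pre-show ends at 14:26 + 14 min = 14:40.
The cold open starts at 14:40 − 384 min = 08:16.
The weather segment starts at 08:16 + 384 min = 14:40.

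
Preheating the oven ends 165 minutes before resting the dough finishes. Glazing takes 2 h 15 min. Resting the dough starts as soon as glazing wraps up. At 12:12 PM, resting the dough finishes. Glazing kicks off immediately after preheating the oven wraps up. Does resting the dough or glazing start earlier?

Preheating the oven ends at 12:12 PM − 165 min = 9:27 AM.
So glazing starts at 9:27 AM.
Glazing ends at 9:27 AM + 135 min = 11:42 AM.
So resting the dough starts at 11:42 AM.
Resting the dough starts at 11:42 AM and glazing starts at 9:27 AM, so glazing is first.

glazing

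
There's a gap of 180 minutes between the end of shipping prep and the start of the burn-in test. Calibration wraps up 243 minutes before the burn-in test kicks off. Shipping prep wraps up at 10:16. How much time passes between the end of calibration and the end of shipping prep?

63 minutes

The burn-in test starts at 10:16 + 180 min = 13:16.
Calibration ends at 13:16 − 243 min = 09:13.
From 09:13 to 10:16 is 63 minutes.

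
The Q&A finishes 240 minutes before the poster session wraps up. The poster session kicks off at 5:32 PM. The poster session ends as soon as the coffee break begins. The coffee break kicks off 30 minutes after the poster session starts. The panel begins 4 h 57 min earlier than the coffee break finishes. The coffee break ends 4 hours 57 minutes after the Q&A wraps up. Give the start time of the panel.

The coffee break starts at 5:32 PM + 30 min = 6:02 PM.
So the poster session ends at 6:02 PM.
The Q&A ends at 6:02 PM − 240 min = 2:02 PM.
The coffee break ends at 2:02 PM + 297 min = 6:59 PM.
The panel starts at 6:59 PM − 297 min = 2:02 PM.

2:02 PM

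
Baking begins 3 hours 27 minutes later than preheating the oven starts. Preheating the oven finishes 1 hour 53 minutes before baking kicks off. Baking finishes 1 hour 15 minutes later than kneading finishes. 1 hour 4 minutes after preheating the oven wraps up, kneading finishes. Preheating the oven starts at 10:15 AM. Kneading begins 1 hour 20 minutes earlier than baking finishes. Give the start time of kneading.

12:48 PM

Baking starts at 10:15 AM + 207 min = 1:42 PM.
Preheating the oven ends at 1:42 PM − 113 min = 11:49 AM.
Kneading ends at 11:49 AM + 64 min = 12:53 PM.
Baking ends at 12:53 PM + 75 min = 2:08 PM.
Kneading starts at 2:08 PM − 80 min = 12:48 PM.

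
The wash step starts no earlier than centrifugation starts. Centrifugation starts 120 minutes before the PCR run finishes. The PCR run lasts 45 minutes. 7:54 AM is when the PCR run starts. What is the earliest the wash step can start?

The PCR run ends at 7:54 AM + 45 min = 8:39 AM.
Centrifugation starts at 8:39 AM − 120 min = 6:39 AM.
The wash step is bounded by centrifugation, so the earliest it can start is 6:39 AM.

6:39 AM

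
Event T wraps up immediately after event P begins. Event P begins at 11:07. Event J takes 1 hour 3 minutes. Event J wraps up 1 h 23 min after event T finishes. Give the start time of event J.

Event T ends at 11:07.
Event J ends at 11:07 + 83 min = 12:30.
Event J starts at 12:30 − 63 min = 11:27.

11:27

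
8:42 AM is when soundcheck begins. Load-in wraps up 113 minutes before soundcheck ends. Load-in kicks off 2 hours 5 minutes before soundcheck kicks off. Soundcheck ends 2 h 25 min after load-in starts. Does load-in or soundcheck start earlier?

Load-in starts at 8:42 AM − 125 min = 6:37 AM.
Load-in starts at 6:37 AM and soundcheck starts at 8:42 AM, so load-in is first.

load-in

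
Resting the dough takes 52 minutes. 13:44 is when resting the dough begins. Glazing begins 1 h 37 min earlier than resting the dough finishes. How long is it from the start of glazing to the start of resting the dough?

45 minutes

Resting the dough ends at 13:44 + 52 min = 14:36.
Glazing starts at 14:36 − 97 min = 12:59.
From 12:59 to 13:44 is 45 minutes.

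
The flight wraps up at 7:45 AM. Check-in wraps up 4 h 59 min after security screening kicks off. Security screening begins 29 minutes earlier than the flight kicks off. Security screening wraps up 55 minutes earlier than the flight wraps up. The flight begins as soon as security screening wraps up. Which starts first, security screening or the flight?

security screening

Security screening ends at 7:45 AM − 55 min = 6:50 AM.
So the flight starts at 6:50 AM.
Security screening starts at 6:50 AM − 29 min = 6:21 AM.
Security screening starts at 6:21 AM and the flight starts at 6:50 AM, so security screening is first.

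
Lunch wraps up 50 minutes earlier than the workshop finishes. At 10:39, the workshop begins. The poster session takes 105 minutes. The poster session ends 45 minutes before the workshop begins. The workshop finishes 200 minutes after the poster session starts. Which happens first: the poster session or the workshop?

the poster session

The poster session ends at 10:39 − 45 min = 09:54.
The poster session starts at 09:54 − 105 min = 08:09.
The poster session starts at 08:09 and the workshop starts at 10:39, so the poster session is first.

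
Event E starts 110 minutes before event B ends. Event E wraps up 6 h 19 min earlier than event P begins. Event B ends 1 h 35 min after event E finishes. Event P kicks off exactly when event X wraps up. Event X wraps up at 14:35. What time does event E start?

Event P starts at 14:35.
Event E ends at 14:35 − 379 min = 08:16.
Event B ends at 08:16 + 95 min = 09:51.
Event E starts at 09:51 − 110 min = 08:01.

08:01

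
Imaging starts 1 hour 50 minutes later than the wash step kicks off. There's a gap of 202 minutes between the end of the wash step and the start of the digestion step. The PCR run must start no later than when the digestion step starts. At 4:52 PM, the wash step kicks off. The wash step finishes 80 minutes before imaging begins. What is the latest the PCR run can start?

Imaging starts at 4:52 PM + 110 min = 6:42 PM.
The wash step ends at 6:42 PM − 80 min = 5:22 PM.
The digestion step starts at 5:22 PM + 202 min = 8:44 PM.
The PCR run is bounded by the digestion step, so the latest it can start is 8:44 PM.

8:44 PM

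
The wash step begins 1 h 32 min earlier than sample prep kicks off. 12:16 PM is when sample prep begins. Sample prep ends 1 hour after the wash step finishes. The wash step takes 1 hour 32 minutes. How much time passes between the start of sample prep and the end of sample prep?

The wash step starts at 12:16 PM − 92 min = 10:44 AM.
The wash step ends at 10:44 AM + 92 min = 12:16 PM.
Sample prep ends at 12:16 PM + 60 min = 1:16 PM.
From 12:16 PM to 1:16 PM is 60 minutes.

60 minutes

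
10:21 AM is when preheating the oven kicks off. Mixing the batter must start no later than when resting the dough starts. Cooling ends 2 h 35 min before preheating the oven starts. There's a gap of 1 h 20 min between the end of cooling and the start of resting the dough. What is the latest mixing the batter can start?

9:06 AM

Cooling ends at 10:21 AM − 155 min = 7:46 AM.
Resting the dough starts at 7:46 AM + 80 min = 9:06 AM.
Mixing the batter is bounded by resting the dough, so the latest it can start is 9:06 AM.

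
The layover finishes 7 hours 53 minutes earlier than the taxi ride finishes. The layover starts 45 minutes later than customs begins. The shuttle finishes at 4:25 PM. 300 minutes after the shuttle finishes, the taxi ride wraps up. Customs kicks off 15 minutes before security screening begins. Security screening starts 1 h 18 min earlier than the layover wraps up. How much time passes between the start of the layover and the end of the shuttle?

221 minutes

The taxi ride ends at 4:25 PM + 300 min = 9:25 PM.
The layover ends at 9:25 PM − 473 min = 1:32 PM.
Security screening starts at 1:32 PM − 78 min = 12:14 PM.
Customs starts at 12:14 PM − 15 min = 11:59 AM.
The layover starts at 11:59 AM + 45 min = 12:44 PM.
From 12:44 PM to 4:25 PM is 221 minutes.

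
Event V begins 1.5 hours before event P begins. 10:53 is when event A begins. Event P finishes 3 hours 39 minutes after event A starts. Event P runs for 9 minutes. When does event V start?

Event P ends at 10:53 + 219 min = 14:32.
Event P starts at 14:32 − 9 min = 14:23.
Event V starts at 14:23 − 90 min = 12:53.

12:53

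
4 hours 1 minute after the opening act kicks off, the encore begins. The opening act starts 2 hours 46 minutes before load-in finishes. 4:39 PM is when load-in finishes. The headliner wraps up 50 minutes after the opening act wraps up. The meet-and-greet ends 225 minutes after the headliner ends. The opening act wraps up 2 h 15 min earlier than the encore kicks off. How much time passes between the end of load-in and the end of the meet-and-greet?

215 minutes

The opening act starts at 4:39 PM − 166 min = 1:53 PM.
The encore starts at 1:53 PM + 241 min = 5:54 PM.
The opening act ends at 5:54 PM − 135 min = 3:39 PM.
The headliner ends at 3:39 PM + 50 min = 4:29 PM.
The meet-and-greet ends at 4:29 PM + 225 min = 8:14 PM.
From 4:39 PM to 8:14 PM is 215 minutes.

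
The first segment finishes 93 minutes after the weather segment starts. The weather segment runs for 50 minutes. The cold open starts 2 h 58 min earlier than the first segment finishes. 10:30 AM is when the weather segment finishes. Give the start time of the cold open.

The weather segment starts at 10:30 AM − 50 min = 9:40 AM.
The first segment ends at 9:40 AM + 93 min = 11:13 AM.
The cold open starts at 11:13 AM − 178 min = 8:15 AM.

8:15 AM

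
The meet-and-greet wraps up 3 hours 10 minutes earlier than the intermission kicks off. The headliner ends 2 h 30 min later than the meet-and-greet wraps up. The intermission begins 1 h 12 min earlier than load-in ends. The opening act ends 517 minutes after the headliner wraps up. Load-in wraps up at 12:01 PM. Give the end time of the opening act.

The intermission starts at 12:01 PM − 72 min = 10:49 AM.
The meet-and-greet ends at 10:49 AM − 190 min = 7:39 AM.
The headliner ends at 7:39 AM + 150 min = 10:09 AM.
The opening act ends at 10:09 AM + 517 min = 6:46 PM.

6:46 PM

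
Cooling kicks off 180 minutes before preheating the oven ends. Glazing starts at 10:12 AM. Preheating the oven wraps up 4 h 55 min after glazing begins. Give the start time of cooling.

12:07 PM

Preheating the oven ends at 10:12 AM + 295 min = 3:07 PM.
Cooling starts at 3:07 PM − 180 min = 12:07 PM.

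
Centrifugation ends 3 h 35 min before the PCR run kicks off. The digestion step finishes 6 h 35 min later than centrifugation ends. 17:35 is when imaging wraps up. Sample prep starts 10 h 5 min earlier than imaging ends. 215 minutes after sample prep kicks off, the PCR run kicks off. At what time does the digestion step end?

14:05

Sample prep starts at 17:35 − 605 min = 07:30.
The PCR run starts at 07:30 + 215 min = 11:05.
Centrifugation ends at 11:05 − 215 min = 07:30.
The digestion step ends at 07:30 + 395 min = 14:05.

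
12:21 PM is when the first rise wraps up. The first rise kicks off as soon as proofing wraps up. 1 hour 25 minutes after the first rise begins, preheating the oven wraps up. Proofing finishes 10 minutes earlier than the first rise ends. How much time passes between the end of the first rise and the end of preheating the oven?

75 minutes

Proofing ends at 12:21 PM − 10 min = 12:11 PM.
So the first rise starts at 12:11 PM.
Preheating the oven ends at 12:11 PM + 85 min = 1:36 PM.
From 12:21 PM to 1:36 PM is 75 minutes.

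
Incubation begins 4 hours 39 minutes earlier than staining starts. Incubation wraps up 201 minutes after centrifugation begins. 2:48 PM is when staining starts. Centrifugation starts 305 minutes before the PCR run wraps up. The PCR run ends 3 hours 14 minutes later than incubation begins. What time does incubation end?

11:39 AM

Incubation starts at 2:48 PM − 279 min = 10:09 AM.
The PCR run ends at 10:09 AM + 194 min = 1:23 PM.
Centrifugation starts at 1:23 PM − 305 min = 8:18 AM.
Incubation ends at 8:18 AM + 201 min = 11:39 AM.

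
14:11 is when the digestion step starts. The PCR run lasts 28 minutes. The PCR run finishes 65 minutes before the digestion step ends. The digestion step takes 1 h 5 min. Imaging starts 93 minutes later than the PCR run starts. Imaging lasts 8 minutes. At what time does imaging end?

The digestion step ends at 14:11 + 65 min = 15:16.
The PCR run ends at 15:16 − 65 min = 14:11.
The PCR run starts at 14:11 − 28 min = 13:43.
Imaging starts at 13:43 + 93 min = 15:16.
Imaging ends at 15:16 + 8 min = 15:24.

15:24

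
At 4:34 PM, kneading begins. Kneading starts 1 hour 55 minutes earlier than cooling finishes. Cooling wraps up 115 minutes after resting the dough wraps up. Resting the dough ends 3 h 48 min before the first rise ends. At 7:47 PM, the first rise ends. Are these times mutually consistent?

Resting the dough ends at 7:47 PM − 228 min = 3:59 PM.
Cooling ends at 3:59 PM + 115 min = 5:54 PM.
Kneading starts at 5:54 PM − 115 min = 3:59 PM.
But kneading is also said to start at 4:34 PM — a 35-minute conflict.

No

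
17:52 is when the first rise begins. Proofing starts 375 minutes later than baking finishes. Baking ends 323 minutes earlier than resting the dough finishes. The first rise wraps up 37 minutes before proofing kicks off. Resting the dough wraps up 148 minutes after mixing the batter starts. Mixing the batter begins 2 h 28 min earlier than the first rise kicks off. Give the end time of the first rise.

18:07

Mixing the batter starts at 17:52 − 148 min = 15:24.
Resting the dough ends at 15:24 + 148 min = 17:52.
Baking ends at 17:52 − 323 min = 12:29.
Proofing starts at 12:29 + 375 min = 18:44.
The first rise ends at 18:44 − 37 min = 18:07.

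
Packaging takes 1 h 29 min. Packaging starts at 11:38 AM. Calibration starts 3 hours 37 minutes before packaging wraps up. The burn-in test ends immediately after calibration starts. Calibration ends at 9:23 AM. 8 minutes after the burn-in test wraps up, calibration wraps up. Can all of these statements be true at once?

No

Packaging ends at 11:38 AM + 89 min = 1:07 PM.
Calibration starts at 1:07 PM − 217 min = 9:30 AM.
So the burn-in test ends at 9:30 AM.
Calibration ends at 9:30 AM + 8 min = 9:38 AM.
But calibration is also said to end at 9:23 AM — a 15-minute conflict.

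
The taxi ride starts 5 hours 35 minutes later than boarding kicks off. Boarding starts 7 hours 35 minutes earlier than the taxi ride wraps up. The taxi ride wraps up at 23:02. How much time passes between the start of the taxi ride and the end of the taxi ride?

Boarding starts at 23:02 − 455 min = 15:27.
The taxi ride starts at 15:27 + 335 min = 21:02.
From 21:02 to 23:02 is 120 minutes.

120 minutes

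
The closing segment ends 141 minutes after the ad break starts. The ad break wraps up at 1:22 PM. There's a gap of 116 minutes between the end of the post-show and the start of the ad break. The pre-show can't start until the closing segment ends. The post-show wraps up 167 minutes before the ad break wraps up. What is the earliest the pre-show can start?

The post-show ends at 1:22 PM − 167 min = 10:35 AM.
The ad break starts at 10:35 AM + 116 min = 12:31 PM.
The closing segment ends at 12:31 PM + 141 min = 2:52 PM.
The pre-show is bounded by the closing segment, so the earliest it can start is 2:52 PM.

2:52 PM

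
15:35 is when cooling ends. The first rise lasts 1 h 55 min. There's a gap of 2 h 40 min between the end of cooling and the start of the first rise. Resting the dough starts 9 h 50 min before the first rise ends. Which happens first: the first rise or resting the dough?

resting the dough

The first rise starts at 15:35 + 160 min = 18:15.
The first rise ends at 18:15 + 115 min = 20:10.
Resting the dough starts at 20:10 − 590 min = 10:20.
The first rise starts at 18:15 and resting the dough starts at 10:20, so resting the dough is first.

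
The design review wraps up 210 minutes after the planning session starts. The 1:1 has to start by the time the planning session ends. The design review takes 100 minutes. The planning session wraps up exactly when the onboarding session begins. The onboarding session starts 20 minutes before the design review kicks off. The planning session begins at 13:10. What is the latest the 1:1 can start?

The design review ends at 13:10 + 210 min = 16:40.
The design review starts at 16:40 − 100 min = 15:00.
The onboarding session starts at 15:00 − 20 min = 14:40.
So the planning session ends at 14:40.
The 1:1 is bounded by the planning session, so the latest it can start is 14:40.

14:40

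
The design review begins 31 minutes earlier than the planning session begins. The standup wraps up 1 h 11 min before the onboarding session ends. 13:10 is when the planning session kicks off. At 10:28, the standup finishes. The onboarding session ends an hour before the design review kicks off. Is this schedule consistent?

The design review starts at 13:10 − 31 min = 12:39.
The onboarding session ends at 12:39 − 60 min = 11:39.
The standup ends at 11:39 − 71 min = 10:28.
That matches the stated 10:28, so the schedule is consistent.

Yes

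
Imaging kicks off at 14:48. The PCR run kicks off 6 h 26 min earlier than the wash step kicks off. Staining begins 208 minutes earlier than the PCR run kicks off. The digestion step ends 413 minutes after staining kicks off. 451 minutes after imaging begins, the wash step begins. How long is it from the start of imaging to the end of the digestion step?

The wash step starts at 14:48 + 451 min = 22:19.
The PCR run starts at 22:19 − 386 min = 15:53.
Staining starts at 15:53 − 208 min = 12:25.
The digestion step ends at 12:25 + 413 min = 19:18.
From 14:48 to 19:18 is 4 hours 30 minutes.

4 hours 30 minutes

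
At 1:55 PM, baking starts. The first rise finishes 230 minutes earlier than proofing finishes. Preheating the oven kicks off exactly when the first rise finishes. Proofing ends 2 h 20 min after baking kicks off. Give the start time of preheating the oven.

Proofing ends at 1:55 PM + 140 min = 4:15 PM.
The first rise ends at 4:15 PM − 230 min = 12:25 PM.
So preheating the oven starts at 12:25 PM.

12:25 PM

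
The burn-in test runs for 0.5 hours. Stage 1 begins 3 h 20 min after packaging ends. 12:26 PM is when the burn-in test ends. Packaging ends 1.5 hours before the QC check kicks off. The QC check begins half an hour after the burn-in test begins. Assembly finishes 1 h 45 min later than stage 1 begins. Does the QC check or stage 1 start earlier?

the QC check

The burn-in test starts at 12:26 PM − 30 min = 11:56 AM.
The QC check starts at 11:56 AM + 30 min = 12:26 PM.
Packaging ends at 12:26 PM − 90 min = 10:56 AM.
Stage 1 starts at 10:56 AM + 200 min = 2:16 PM.
The QC check starts at 12:26 PM and stage 1 starts at 2:16 PM, so the QC check is first.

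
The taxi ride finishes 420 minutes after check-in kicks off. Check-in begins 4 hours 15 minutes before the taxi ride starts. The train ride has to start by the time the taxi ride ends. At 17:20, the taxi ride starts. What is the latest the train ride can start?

20:05

Check-in starts at 17:20 − 255 min = 13:05.
The taxi ride ends at 13:05 + 420 min = 20:05.
The train ride is bounded by the taxi ride, so the latest it can start is 20:05.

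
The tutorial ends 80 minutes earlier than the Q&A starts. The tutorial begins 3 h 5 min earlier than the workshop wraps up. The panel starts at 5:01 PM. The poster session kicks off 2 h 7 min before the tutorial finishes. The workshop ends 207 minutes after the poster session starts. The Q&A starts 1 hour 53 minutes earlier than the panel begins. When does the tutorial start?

12:03 PM

The Q&A starts at 5:01 PM − 113 min = 3:08 PM.
The tutorial ends at 3:08 PM − 80 min = 1:48 PM.
The poster session starts at 1:48 PM − 127 min = 11:41 AM.
The workshop ends at 11:41 AM + 207 min = 3:08 PM.
The tutorial starts at 3:08 PM − 185 min = 12:03 PM.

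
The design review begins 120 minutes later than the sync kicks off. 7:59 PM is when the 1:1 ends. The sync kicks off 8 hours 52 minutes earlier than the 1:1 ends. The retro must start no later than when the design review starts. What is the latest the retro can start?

1:07 PM

The sync starts at 7:59 PM − 532 min = 11:07 AM.
The design review starts at 11:07 AM + 120 min = 1:07 PM.
The retro is bounded by the design review, so the latest it can start is 1:07 PM.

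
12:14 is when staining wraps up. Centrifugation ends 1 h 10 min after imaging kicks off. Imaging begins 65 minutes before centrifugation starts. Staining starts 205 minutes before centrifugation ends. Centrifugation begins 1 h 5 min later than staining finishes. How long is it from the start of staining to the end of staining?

Centrifugation starts at 12:14 + 65 min = 13:19.
Imaging starts at 13:19 − 65 min = 12:14.
Centrifugation ends at 12:14 + 70 min = 13:24.
Staining starts at 13:24 − 205 min = 09:59.
From 09:59 to 12:14 is 2 hours 15 minutes.

2 hours 15 minutes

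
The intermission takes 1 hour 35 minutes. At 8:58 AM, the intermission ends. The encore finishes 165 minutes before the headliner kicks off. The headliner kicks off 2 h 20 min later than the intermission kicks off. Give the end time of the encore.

6:58 AM

The intermission starts at 8:58 AM − 95 min = 7:23 AM.
The headliner starts at 7:23 AM + 140 min = 9:43 AM.
The encore ends at 9:43 AM − 165 min = 6:58 AM.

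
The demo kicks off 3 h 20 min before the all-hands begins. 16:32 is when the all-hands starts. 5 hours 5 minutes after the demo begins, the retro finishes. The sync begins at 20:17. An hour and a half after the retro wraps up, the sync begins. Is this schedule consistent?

No

The demo starts at 16:32 − 200 min = 13:12.
The retro ends at 13:12 + 305 min = 18:17.
The sync starts at 18:17 + 90 min = 19:47.
But the sync is also said to start at 20:17 — a 30-minute conflict.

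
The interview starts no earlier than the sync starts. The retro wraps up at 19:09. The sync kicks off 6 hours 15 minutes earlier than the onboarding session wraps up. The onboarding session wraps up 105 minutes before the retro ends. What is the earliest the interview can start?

11:09

The onboarding session ends at 19:09 − 105 min = 17:24.
The sync starts at 17:24 − 375 min = 11:09.
The interview is bounded by the sync, so the earliest it can start is 11:09.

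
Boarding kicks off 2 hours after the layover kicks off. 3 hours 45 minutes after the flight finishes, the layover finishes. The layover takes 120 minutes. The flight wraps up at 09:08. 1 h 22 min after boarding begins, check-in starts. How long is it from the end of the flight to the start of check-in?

The layover ends at 09:08 + 225 min = 12:53.
The layover starts at 12:53 − 120 min = 10:53.
Boarding starts at 10:53 + 120 min = 12:53.
Check-in starts at 12:53 + 82 min = 14:15.
From 09:08 to 14:15 is 5 hours 7 minutes.

5 hours 7 minutes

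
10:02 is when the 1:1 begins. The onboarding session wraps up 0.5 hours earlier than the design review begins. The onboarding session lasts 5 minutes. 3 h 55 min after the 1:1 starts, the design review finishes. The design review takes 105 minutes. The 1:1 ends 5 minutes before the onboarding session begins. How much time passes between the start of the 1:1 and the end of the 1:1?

1 h 30 min

The design review ends at 10:02 + 235 min = 13:57.
The design review starts at 13:57 − 105 min = 12:12.
The onboarding session ends at 12:12 − 30 min = 11:42.
The onboarding session starts at 11:42 − 5 min = 11:37.
The 1:1 ends at 11:37 − 5 min = 11:32.
From 10:02 to 11:32 is 1 h 30 min.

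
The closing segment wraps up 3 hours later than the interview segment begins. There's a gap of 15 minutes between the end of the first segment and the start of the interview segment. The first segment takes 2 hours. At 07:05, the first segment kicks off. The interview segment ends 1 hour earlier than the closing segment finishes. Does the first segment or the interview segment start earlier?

the first segment

The first segment ends at 07:05 + 120 min = 09:05.
The interview segment starts at 09:05 + 15 min = 09:20.
The first segment starts at 07:05 and the interview segment starts at 09:20, so the first segment is first.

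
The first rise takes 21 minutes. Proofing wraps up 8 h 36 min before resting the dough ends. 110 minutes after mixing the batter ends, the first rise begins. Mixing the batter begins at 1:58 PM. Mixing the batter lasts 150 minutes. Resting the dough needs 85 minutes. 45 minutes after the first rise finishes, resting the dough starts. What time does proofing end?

Mixing the batter ends at 1:58 PM + 150 min = 4:28 PM.
The first rise starts at 4:28 PM + 110 min = 6:18 PM.
The first rise ends at 6:18 PM + 21 min = 6:39 PM.
Resting the dough starts at 6:39 PM + 45 min = 7:24 PM.
Resting the dough ends at 7:24 PM + 85 min = 8:49 PM.
Proofing ends at 8:49 PM − 516 min = 12:13 PM.

12:13 PM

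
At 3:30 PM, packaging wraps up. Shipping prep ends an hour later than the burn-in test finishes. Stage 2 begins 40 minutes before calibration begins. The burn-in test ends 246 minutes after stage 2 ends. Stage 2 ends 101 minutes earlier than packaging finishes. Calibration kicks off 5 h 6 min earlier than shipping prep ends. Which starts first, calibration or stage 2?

stage 2

Stage 2 ends at 3:30 PM − 101 min = 1:49 PM.
The burn-in test ends at 1:49 PM + 246 min = 5:55 PM.
Shipping prep ends at 5:55 PM + 60 min = 6:55 PM.
Calibration starts at 6:55 PM − 306 min = 1:49 PM.
Stage 2 starts at 1:49 PM − 40 min = 1:09 PM.
Calibration starts at 1:49 PM and stage 2 starts at 1:09 PM, so stage 2 is first.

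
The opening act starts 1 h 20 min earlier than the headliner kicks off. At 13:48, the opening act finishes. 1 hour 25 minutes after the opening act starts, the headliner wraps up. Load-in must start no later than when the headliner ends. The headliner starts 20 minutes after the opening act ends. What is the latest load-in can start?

The headliner starts at 13:48 + 20 min = 14:08.
The opening act starts at 14:08 − 80 min = 12:48.
The headliner ends at 12:48 + 85 min = 14:13.
Load-in is bounded by the headliner, so the latest it can start is 14:13.

14:13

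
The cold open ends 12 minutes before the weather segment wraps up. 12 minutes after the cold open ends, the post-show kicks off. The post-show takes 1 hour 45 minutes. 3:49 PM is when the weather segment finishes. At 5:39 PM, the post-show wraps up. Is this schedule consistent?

The cold open ends at 3:49 PM − 12 min = 3:37 PM.
The post-show starts at 3:37 PM + 12 min = 3:49 PM.
The post-show ends at 3:49 PM + 105 min = 5:34 PM.
But the post-show is also said to end at 5:39 PM — a 5-minute conflict.

No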